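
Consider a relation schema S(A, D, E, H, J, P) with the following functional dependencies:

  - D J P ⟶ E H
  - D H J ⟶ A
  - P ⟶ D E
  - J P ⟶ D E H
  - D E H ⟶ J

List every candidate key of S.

HP, JP

{H, P}⁺: P→DE adds D, E; DEH→J adds J; DHJ→A adds A → {A, D, E, H, J, P}. Minimal: {P}⁺ = {D, E, P}; {H}⁺ = {H} — none reach the full schema.
{J, P}⁺: P→DE adds D, E; JP→DEH adds H; DHJ→A adds A → {A, D, E, H, J, P}. Minimal: {P}⁺ = {D, E, P}; {J}⁺ = {J} — none reach the full schema.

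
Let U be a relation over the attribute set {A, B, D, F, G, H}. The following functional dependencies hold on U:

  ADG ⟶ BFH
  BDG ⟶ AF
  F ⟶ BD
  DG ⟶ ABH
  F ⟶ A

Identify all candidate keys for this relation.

Attribute G never appears on the right-hand side of any dependency, so G must belong to every candidate key.
{G}⁺ = {G}, which is not all of the schema, so we must add further attributes.
{D, G}⁺: DG→ABH adds A, B, H; ADG→BFH adds F → {A, B, D, F, G, H}.
{F, G}⁺: F→BD adds B, D; DG→ABH adds A, H → {A, B, D, F, G, H}.

{D, G}, {F, G}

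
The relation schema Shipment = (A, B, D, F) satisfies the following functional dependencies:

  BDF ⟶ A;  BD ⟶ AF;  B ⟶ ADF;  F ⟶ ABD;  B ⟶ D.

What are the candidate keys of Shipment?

{B}; {F}

{B}⁺: B→ADF adds A, D, F → {A, B, D, F}.
{F}⁺: F→ABD adds A, B, D → {A, B, D, F}.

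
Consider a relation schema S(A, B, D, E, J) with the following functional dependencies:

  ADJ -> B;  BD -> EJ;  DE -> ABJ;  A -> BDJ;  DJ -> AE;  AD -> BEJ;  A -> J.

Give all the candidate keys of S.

{A}⁺: A→BDJ adds B, D, J; DJ→AE adds E → {A, B, D, E, J}.
{B, D}⁺: BD→EJ adds E, J; DE→ABJ adds A → {A, B, D, E, J}. Minimal: {D}⁺ = {D}; {B}⁺ = {B} — none reach the full schema.
{D, E}⁺: DE→ABJ adds A, B, J → {A, B, D, E, J}. Minimal: {E}⁺ = {E}; {D}⁺ = {D} — none reach the full schema.
{D, J}⁺: DJ→AE adds A, E; AD→BEJ adds B → {A, B, D, E, J}. Minimal: {J}⁺ = {J}; {D}⁺ = {D} — none reach the full schema.
Any other superkey contains one of these as a subset, so there are no further candidate keys.

{A}; {B, D}; {D, E}; {D, J}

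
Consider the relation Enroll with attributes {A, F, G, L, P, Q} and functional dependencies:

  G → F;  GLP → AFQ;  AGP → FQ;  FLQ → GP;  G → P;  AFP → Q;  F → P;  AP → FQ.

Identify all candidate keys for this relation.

Attribute L never appears on the right-hand side of any dependency, so L must belong to every candidate key.
{L}⁺ = {L}, which is not all of the schema, so we must add further attributes.
{G, L}⁺: G→F adds F; G→P adds P; GLP→AFQ adds A, Q → {A, F, G, L, P, Q}.
{A, F, L}⁺: F→P adds P; AP→FQ adds Q; FLQ→GP adds G → {A, F, G, L, P, Q}.
{A, L, P}⁺: AP→FQ adds F, Q; FLQ→GP adds G → {A, F, G, L, P, Q}.
{F, L, Q}⁺: FLQ→GP adds G, P; GLP→AFQ adds A → {A, F, G, L, P, Q}.

GL, AFL, ALP, FLQ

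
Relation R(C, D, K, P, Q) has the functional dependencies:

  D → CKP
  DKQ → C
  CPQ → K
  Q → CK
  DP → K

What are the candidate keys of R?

{D, Q}⁺: D→CKP adds C, K, P → {C, D, K, P, Q}. Minimal: {Q}⁺ = {C, K, Q}; {D}⁺ = {C, D, K, P} — none reach the full schema.
No other minimal superkey exists.

{D, Q}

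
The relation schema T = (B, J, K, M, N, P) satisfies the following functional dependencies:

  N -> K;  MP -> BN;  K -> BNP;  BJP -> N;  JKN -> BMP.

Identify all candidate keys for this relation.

Attribute J never appears on the right-hand side of any dependency, so J must belong to every candidate key.
{J}⁺ = {J}, which is not all of the schema, so we must add further attributes.
{J, K}⁺: K→BNP adds B, N, P; JKN→BMP adds M → {B, J, K, M, N, P}. Minimal: {K}⁺ = {B, K, N, P}; {J}⁺ = {J} — none reach the full schema.
{J, N}⁺: N→K adds K; K→BNP adds B, P; JKN→BMP adds M → {B, J, K, M, N, P}. Minimal: {N}⁺ = {B, K, N, P}; {J}⁺ = {J} — none reach the full schema.
{B, J, P}⁺: BJP→N adds N; N→K adds K; JKN→BMP adds M → {B, J, K, M, N, P}. Minimal: {J, P}⁺ = {J, P}; {B, P}⁺ = {B, P}; {B, J}⁺ = {B, J} — none reach the full schema.
{J, M, P}⁺: MP→BN adds B, N; N→K adds K → {B, J, K, M, N, P}. Minimal: {M, P}⁺ = {B, K, M, N, P}; {J, P}⁺ = {J, P}; {J, M}⁺ = {J, M} — none reach the full schema.
Any other superkey contains one of these as a subset, so there are no further candidate keys.

{J, K}, {J, N}, {B, J, P}, {J, M, P}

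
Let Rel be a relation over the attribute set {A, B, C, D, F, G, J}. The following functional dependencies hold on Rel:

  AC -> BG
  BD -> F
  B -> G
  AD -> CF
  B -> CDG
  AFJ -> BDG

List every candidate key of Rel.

ABJ; ACJ; ADJ; AFJ

Attributes A, J never appear on any right-hand side, so every candidate key must contain {A, J}.
{A, J}⁺ = {A, J}, which is not all of the schema, so we must add further attributes.
{A, B, J}⁺: B→G adds G; B→CDG adds C, D; BD→F adds F → {A, B, C, D, F, G, J}. Minimal: {B, J}⁺ = {B, C, D, F, G, J}; {A, J}⁺ = {A, J}; {A, B}⁺ = {A, B, C, D, F, G} — none reach the full schema.
{A, C, J}⁺: AC→BG adds B, G; B→CDG adds D; BD→F adds F → {A, B, C, D, F, G, J}. Minimal: {C, J}⁺ = {C, J}; {A, J}⁺ = {A, J}; {A, C}⁺ = {A, B, C, D, F, G} — none reach the full schema.
{A, D, J}⁺: AD→CF adds C, F; AFJ→BDG adds B, G → {A, B, C, D, F, G, J}. Minimal: {D, J}⁺ = {D, J}; {A, J}⁺ = {A, J}; {A, D}⁺ = {A, B, C, D, F, G} — none reach the full schema.
{A, F, J}⁺: AFJ→BDG adds B, D, G; AD→CF adds C → {A, B, C, D, F, G, J}. Minimal: {F, J}⁺ = {F, J}; {A, J}⁺ = {A, J}; {A, F}⁺ = {A, F} — none reach the full schema.
Any other superkey contains one of these as a subset, so there are no further candidate keys.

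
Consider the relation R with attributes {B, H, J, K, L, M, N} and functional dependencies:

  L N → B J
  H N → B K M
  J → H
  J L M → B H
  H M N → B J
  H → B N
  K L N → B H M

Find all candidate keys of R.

Attribute L never appears on the right-hand side of any dependency, so L must belong to every candidate key.
{L}⁺ = {L}, which is not all of the schema, so we must add further attributes.
{H, L}⁺: H→BN adds B, N; LN→BJ adds J; HN→BKM adds K, M → {B, H, J, K, L, M, N}.
{J, L}⁺: J→H adds H; H→BN adds B, N; HN→BKM adds K, M → {B, H, J, K, L, M, N}.
{L, N}⁺: LN→BJ adds B, J; J→H adds H; HN→BKM adds K, M → {B, H, J, K, L, M, N}.

{H, L}; {J, L}; {L, N}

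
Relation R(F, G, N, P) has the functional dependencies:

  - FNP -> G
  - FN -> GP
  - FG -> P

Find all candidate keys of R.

Attributes F, N never appear on any right-hand side, so every candidate key must contain {F, N}.
{F, N}⁺ = {F, G, N, P}, which is all of the schema, so {F, N} is the only candidate key.

{F, N}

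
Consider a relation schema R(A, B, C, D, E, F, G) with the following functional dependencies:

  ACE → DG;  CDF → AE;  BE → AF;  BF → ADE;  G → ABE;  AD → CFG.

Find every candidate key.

{G}⁺: G→ABE adds A, B, E; BE→AF adds F; BF→ADE adds D; AD→CFG adds C → {A, B, C, D, E, F, G}.
{A, D}⁺: AD→CFG adds C, F, G; CDF→AE adds E; G→ABE adds B → {A, B, C, D, E, F, G}. Minimal: {D}⁺ = {D}; {A}⁺ = {A} — none reach the full schema.
{B, E}⁺: BE→AF adds A, F; BF→ADE adds D; AD→CFG adds C, G → {A, B, C, D, E, F, G}. Minimal: {E}⁺ = {E}; {B}⁺ = {B} — none reach the full schema.
{B, F}⁺: BF→ADE adds A, D, E; AD→CFG adds C, G → {A, B, C, D, E, F, G}. Minimal: {F}⁺ = {F}; {B}⁺ = {B} — none reach the full schema.
{A, C, E}⁺: ACE→DG adds D, G; G→ABE adds B; AD→CFG adds F → {A, B, C, D, E, F, G}. Minimal: {C, E}⁺ = {C, E}; {A, E}⁺ = {A, E}; {A, C}⁺ = {A, C} — none reach the full schema.
{C, D, F}⁺: CDF→AE adds A, E; AD→CFG adds G; G→ABE adds B → {A, B, C, D, E, F, G}. Minimal: {D, F}⁺ = {D, F}; {C, F}⁺ = {C, F}; {C, D}⁺ = {C, D} — none reach the full schema.
Any other superkey contains one of these as a subset, so there are no further candidate keys.

{G}, {A, D}, {B, E}, {B, F}, {A, C, E}, {C, D, F}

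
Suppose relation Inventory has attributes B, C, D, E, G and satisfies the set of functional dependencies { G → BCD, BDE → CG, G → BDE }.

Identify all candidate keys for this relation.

{G}⁺: G→BCD adds B, C, D; G→BDE adds E → {B, C, D, E, G}.
{B, D, E}⁺: BDE→CG adds C, G → {B, C, D, E, G}. Minimal: {D, E}⁺ = {D, E}; {B, E}⁺ = {B, E}; {B, D}⁺ = {B, D} — none reach the full schema.
Any other superkey contains one of these as a subset, so there are no further candidate keys.

{G}, {B, D, E}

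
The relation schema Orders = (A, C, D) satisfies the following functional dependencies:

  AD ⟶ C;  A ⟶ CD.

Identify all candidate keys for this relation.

A

Attribute A never appears on the right-hand side of any dependency, so A must belong to every candidate key.
{A}⁺ = {A, C, D}, which is all of the schema, so {A} is the only candidate key.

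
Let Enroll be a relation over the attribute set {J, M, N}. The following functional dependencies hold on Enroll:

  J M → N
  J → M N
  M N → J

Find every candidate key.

{J}⁺: J→MN adds M, N → {J, M, N}.
{M, N}⁺: MN→J adds J → {J, M, N}.
Any other superkey contains one of these as a subset, so there are no further candidate keys.

J; MN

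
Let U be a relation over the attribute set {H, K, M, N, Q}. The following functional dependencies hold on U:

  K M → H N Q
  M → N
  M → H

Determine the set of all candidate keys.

{K, M}⁺: KM→HNQ adds H, N, Q → {H, K, M, N, Q}. Minimal: {M}⁺ = {H, M, N}; {K}⁺ = {K} — none reach the full schema.

{K, M}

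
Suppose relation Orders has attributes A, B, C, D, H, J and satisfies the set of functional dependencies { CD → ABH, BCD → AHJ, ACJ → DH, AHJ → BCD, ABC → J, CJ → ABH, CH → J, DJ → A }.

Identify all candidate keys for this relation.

{C, D}; {C, H}; {C, J}; {A, B, C}; {A, H, J}; {D, H, J}

{C, D}⁺: CD→ABH adds A, B, H; BCD→AHJ adds J → {A, B, C, D, H, J}. Minimal: {D}⁺ = {D}; {C}⁺ = {C} — none reach the full schema.
{C, H}⁺: CH→J adds J; CJ→ABH adds A, B; ACJ→DH adds D → {A, B, C, D, H, J}. Minimal: {H}⁺ = {H}; {C}⁺ = {C} — none reach the full schema.
{C, J}⁺: CJ→ABH adds A, B, H; ACJ→DH adds D → {A, B, C, D, H, J}. Minimal: {J}⁺ = {J}; {C}⁺ = {C} — none reach the full schema.
{A, B, C}⁺: ABC→J adds J; CJ→ABH adds H; ACJ→DH adds D → {A, B, C, D, H, J}. Minimal: {B, C}⁺ = {B, C}; {A, C}⁺ = {A, C}; {A, B}⁺ = {A, B} — none reach the full schema.
{A, H, J}⁺: AHJ→BCD adds B, C, D → {A, B, C, D, H, J}. Minimal: {H, J}⁺ = {H, J}; {A, J}⁺ = {A, J}; {A, H}⁺ = {A, H} — none reach the full schema.
{D, H, J}⁺: DJ→A adds A; AHJ→BCD adds B, C → {A, B, C, D, H, J}. Minimal: {H, J}⁺ = {H, J}; {D, J}⁺ = {A, D, J}; {D, H}⁺ = {D, H} — none reach the full schema.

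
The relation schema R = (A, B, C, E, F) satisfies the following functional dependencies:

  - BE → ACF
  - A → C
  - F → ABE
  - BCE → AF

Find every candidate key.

{F}⁺: F→ABE adds A, B, E; BE→ACF adds C → {A, B, C, E, F}.
{B, E}⁺: BE→ACF adds A, C, F → {A, B, C, E, F}.

{F}; {B, E}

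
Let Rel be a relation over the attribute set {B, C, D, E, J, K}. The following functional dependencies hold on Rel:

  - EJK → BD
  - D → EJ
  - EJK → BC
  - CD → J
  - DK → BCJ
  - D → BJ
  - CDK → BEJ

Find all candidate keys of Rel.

(D, K), (E, J, K)

Attribute K never appears on the right-hand side of any dependency, so K must belong to every candidate key.
{K}⁺ = {K}, which is not all of the schema, so we must add further attributes.
{D, K}⁺: D→EJ adds E, J; EJK→BC adds B, C → {B, C, D, E, J, K}. Minimal: {K}⁺ = {K}; {D}⁺ = {B, D, E, J} — none reach the full schema.
{E, J, K}⁺: EJK→BD adds B, D; EJK→BC adds C → {B, C, D, E, J, K}. Minimal: {J, K}⁺ = {J, K}; {E, K}⁺ = {E, K}; {E, J}⁺ = {E, J} — none reach the full schema.
Any other superkey contains one of these as a subset, so there are no further candidate keys.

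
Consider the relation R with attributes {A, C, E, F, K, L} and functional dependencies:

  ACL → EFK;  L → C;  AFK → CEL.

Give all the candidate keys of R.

{A, L}, {A, F, K}

Attribute A never appears on the right-hand side of any dependency, so A must belong to every candidate key.
{A}⁺ = {A}, which is not all of the schema, so we must add further attributes.
{A, L}⁺: L→C adds C; ACL→EFK adds E, F, K → {A, C, E, F, K, L}.
{A, F, K}⁺: AFK→CEL adds C, E, L → {A, C, E, F, K, L}.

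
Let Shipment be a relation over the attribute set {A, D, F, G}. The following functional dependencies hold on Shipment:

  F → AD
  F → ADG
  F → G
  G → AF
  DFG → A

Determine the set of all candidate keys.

{F}; {G}

{F}⁺: F→AD adds A, D; F→ADG adds G → {A, D, F, G}.
{G}⁺: G→AF adds A, F; F→AD adds D → {A, D, F, G}.
Any other superkey contains one of these as a subset, so there are no further candidate keys.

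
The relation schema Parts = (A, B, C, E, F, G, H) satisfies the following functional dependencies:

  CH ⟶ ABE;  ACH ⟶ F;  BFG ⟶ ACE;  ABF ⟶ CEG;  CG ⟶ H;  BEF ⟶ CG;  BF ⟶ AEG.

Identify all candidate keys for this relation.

{B, F}⁺: BF→AEG adds A, E, G; BFG→ACE adds C; CG→H adds H → {A, B, C, E, F, G, H}. Minimal: {F}⁺ = {F}; {B}⁺ = {B} — none reach the full schema.
{C, G}⁺: CG→H adds H; CH→ABE adds A, B, E; ACH→F adds F → {A, B, C, E, F, G, H}. Minimal: {G}⁺ = {G}; {C}⁺ = {C} — none reach the full schema.
{C, H}⁺: CH→ABE adds A, B, E; ACH→F adds F; ABF→CEG adds G → {A, B, C, E, F, G, H}. Minimal: {H}⁺ = {H}; {C}⁺ = {C} — none reach the full schema.

{B, F}, {C, G}, {C, H}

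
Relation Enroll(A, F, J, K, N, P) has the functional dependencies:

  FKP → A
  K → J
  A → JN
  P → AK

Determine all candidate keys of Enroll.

{F, P}⁺: P→AK adds A, K; K→J adds J; A→JN adds N → {A, F, J, K, N, P}.

(F, P)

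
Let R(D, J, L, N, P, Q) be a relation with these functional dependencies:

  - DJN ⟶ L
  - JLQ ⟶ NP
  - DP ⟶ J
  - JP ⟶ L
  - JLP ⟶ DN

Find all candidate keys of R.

{D, P, Q}; {J, L, Q}; {J, P, Q}; {D, J, N, Q}

Attribute Q never appears on the right-hand side of any dependency, so Q must belong to every candidate key.
{Q}⁺ = {Q}, which is not all of the schema, so we must add further attributes.
{D, P, Q}⁺: DP→J adds J; JP→L adds L; JLP→DN adds N → {D, J, L, N, P, Q}.
{J, L, Q}⁺: JLQ→NP adds N, P; JLP→DN adds D → {D, J, L, N, P, Q}.
{J, P, Q}⁺: JP→L adds L; JLP→DN adds D, N → {D, J, L, N, P, Q}.
{D, J, N, Q}⁺: DJN→L adds L; JLQ→NP adds P → {D, J, L, N, P, Q}.
Any other superkey contains one of these as a subset, so there are no further candidate keys.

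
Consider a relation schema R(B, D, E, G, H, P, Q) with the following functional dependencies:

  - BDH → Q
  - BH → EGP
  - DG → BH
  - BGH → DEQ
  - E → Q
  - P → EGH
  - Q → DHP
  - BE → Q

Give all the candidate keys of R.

{E}; {P}; {Q}; {B, H}; {D, G}

{E}⁺: E→Q adds Q; Q→DHP adds D, H, P; P→EGH adds G; DG→BH adds B → {B, D, E, G, H, P, Q}.
{P}⁺: P→EGH adds E, G, H; E→Q adds Q; Q→DHP adds D; DG→BH adds B → {B, D, E, G, H, P, Q}.
{Q}⁺: Q→DHP adds D, H, P; P→EGH adds E, G; DG→BH adds B → {B, D, E, G, H, P, Q}.
{B, H}⁺: BH→EGP adds E, G, P; BGH→DEQ adds D, Q → {B, D, E, G, H, P, Q}.
{D, G}⁺: DG→BH adds B, H; BGH→DEQ adds E, Q; Q→DHP adds P → {B, D, E, G, H, P, Q}.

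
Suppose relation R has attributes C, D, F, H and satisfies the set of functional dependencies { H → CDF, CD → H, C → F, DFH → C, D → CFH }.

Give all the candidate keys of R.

{D}; {H}

{D}⁺: D→CFH adds C, F, H → {C, D, F, H}.
{H}⁺: H→CDF adds C, D, F → {C, D, F, H}.
Any other superkey contains one of these as a subset, so there are no further candidate keys.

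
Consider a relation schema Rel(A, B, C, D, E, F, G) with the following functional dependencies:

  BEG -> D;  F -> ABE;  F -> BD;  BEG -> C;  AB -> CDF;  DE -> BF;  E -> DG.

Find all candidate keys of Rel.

{E}⁺: E→DG adds D, G; DE→BF adds B, F; F→ABE adds A; BEG→C adds C → {A, B, C, D, E, F, G}.
{F}⁺: F→ABE adds A, B, E; F→BD adds D; AB→CDF adds C; E→DG adds G → {A, B, C, D, E, F, G}.
{A, B}⁺: AB→CDF adds C, D, F; F→ABE adds E; E→DG adds G → {A, B, C, D, E, F, G}.

(E); (F); (A, B)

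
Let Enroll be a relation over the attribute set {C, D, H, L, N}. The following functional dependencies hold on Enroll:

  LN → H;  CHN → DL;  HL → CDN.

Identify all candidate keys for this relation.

{H, L}⁺: HL→CDN adds C, D, N → {C, D, H, L, N}.
{L, N}⁺: LN→H adds H; HL→CDN adds C, D → {C, D, H, L, N}.
{C, H, N}⁺: CHN→DL adds D, L → {C, D, H, L, N}.

{H, L}, {L, N}, {C, H, N}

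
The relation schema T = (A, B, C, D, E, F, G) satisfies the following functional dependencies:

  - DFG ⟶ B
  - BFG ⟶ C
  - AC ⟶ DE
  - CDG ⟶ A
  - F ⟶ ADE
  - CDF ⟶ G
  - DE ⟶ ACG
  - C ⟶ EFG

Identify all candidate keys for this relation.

{C}⁺: C→EFG adds E, F, G; F→ADE adds A, D; DFG→B adds B → {A, B, C, D, E, F, G}.
{F}⁺: F→ADE adds A, D, E; DE→ACG adds C, G; DFG→B adds B → {A, B, C, D, E, F, G}.
{D, E}⁺: DE→ACG adds A, C, G; C→EFG adds F; DFG→B adds B → {A, B, C, D, E, F, G}.

{C}; {F}; {D, E}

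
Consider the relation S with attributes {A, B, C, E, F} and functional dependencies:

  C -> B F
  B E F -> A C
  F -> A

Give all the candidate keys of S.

{C, E}, {B, E, F}

Attribute E never appears on the right-hand side of any dependency, so E must belong to every candidate key.
{E}⁺ = {E}, which is not all of the schema, so we must add further attributes.
{C, E}⁺: C→BF adds B, F; BEF→AC adds A → {A, B, C, E, F}. Minimal: {E}⁺ = {E}; {C}⁺ = {A, B, C, F} — none reach the full schema.
{B, E, F}⁺: BEF→AC adds A, C → {A, B, C, E, F}. Minimal: {E, F}⁺ = {A, E, F}; {B, F}⁺ = {A, B, F}; {B, E}⁺ = {B, E} — none reach the full schema.
Any other superkey contains one of these as a subset, so there are no further candidate keys.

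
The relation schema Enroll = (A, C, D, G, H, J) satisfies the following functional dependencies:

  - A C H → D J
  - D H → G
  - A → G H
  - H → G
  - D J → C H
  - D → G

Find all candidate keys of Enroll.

{A, C}, {A, D, J}

Attribute A never appears on the right-hand side of any dependency, so A must belong to every candidate key.
{A}⁺ = {A, G, H}, which is not all of the schema, so we must add further attributes.
{A, C}⁺: A→GH adds G, H; ACH→DJ adds D, J → {A, C, D, G, H, J}. Minimal: {C}⁺ = {C}; {A}⁺ = {A, G, H} — none reach the full schema.
{A, D, J}⁺: A→GH adds G, H; DJ→CH adds C → {A, C, D, G, H, J}. Minimal: {D, J}⁺ = {C, D, G, H, J}; {A, J}⁺ = {A, G, H, J}; {A, D}⁺ = {A, D, G, H} — none reach the full schema.
Any other superkey contains one of these as a subset, so there are no further candidate keys.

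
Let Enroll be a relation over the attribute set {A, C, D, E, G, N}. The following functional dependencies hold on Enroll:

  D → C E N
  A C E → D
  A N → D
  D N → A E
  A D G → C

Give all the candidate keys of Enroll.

{D, G}⁺: D→CEN adds C, E, N; DN→AE adds A → {A, C, D, E, G, N}.
{A, G, N}⁺: AN→D adds D; DN→AE adds E; ADG→C adds C → {A, C, D, E, G, N}.
{A, C, E, G}⁺: ACE→D adds D; D→CEN adds N → {A, C, D, E, G, N}.

DG; AGN; ACEG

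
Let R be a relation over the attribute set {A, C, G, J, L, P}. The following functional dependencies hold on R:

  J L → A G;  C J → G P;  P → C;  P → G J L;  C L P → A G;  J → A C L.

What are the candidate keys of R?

{J}⁺: J→ACL adds A, C, L; JL→AG adds G; CJ→GP adds P → {A, C, G, J, L, P}.
{P}⁺: P→C adds C; P→GJL adds G, J, L; CLP→AG adds A → {A, C, G, J, L, P}.
Any other superkey contains one of these as a subset, so there are no further candidate keys.

(J); (P)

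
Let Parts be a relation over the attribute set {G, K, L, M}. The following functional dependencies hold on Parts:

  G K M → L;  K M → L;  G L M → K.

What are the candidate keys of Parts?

{G, K, M}, {G, L, M}

{G, K, M}⁺: GKM→L adds L → {G, K, L, M}. Minimal: {K, M}⁺ = {K, L, M}; {G, M}⁺ = {G, M}; {G, K}⁺ = {G, K} — none reach the full schema.
{G, L, M}⁺: GLM→K adds K → {G, K, L, M}. Minimal: {L, M}⁺ = {L, M}; {G, M}⁺ = {G, M}; {G, L}⁺ = {G, L} — none reach the full schema.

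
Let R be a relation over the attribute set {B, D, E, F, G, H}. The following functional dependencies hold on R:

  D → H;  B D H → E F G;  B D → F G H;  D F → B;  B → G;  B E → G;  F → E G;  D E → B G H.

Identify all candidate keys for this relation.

{B, D}⁺: D→H adds H; BDH→EFG adds E, F, G → {B, D, E, F, G, H}. Minimal: {D}⁺ = {D, H}; {B}⁺ = {B, G} — none reach the full schema.
{D, E}⁺: D→H adds H; DE→BGH adds B, G; BDH→EFG adds F → {B, D, E, F, G, H}. Minimal: {E}⁺ = {E}; {D}⁺ = {D, H} — none reach the full schema.
{D, F}⁺: D→H adds H; DF→B adds B; B→G adds G; F→EG adds E → {B, D, E, F, G, H}. Minimal: {F}⁺ = {E, F, G}; {D}⁺ = {D, H} — none reach the full schema.

(B, D); (D, E); (D, F)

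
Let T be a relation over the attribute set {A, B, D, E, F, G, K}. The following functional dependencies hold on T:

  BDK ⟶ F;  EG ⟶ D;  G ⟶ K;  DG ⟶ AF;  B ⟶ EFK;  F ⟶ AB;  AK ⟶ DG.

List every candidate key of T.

{B}⁺: B→EFK adds E, F, K; F→AB adds A; AK→DG adds D, G → {A, B, D, E, F, G, K}.
{F}⁺: F→AB adds A, B; B→EFK adds E, K; AK→DG adds D, G → {A, B, D, E, F, G, K}.
{A, G}⁺: G→K adds K; AK→DG adds D; DG→AF adds F; F→AB adds B; B→EFK adds E → {A, B, D, E, F, G, K}. Minimal: {G}⁺ = {G, K}; {A}⁺ = {A} — none reach the full schema.
{A, K}⁺: AK→DG adds D, G; DG→AF adds F; F→AB adds B; B→EFK adds E → {A, B, D, E, F, G, K}. Minimal: {K}⁺ = {K}; {A}⁺ = {A} — none reach the full schema.
{D, G}⁺: G→K adds K; DG→AF adds A, F; F→AB adds B; B→EFK adds E → {A, B, D, E, F, G, K}. Minimal: {G}⁺ = {G, K}; {D}⁺ = {D} — none reach the full schema.
{E, G}⁺: EG→D adds D; G→K adds K; DG→AF adds A, F; F→AB adds B → {A, B, D, E, F, G, K}. Minimal: {G}⁺ = {G, K}; {E}⁺ = {E} — none reach the full schema.
Any other superkey contains one of these as a subset, so there are no further candidate keys.

{B}; {F}; {A, G}; {A, K}; {D, G}; {E, G}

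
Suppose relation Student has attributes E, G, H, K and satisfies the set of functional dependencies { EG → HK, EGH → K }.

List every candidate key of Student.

EG

Attributes E, G never appear on any right-hand side, so every candidate key must contain {E, G}.
{E, G}⁺ = {E, G, H, K}, which is all of the schema, so {E, G} is the only candidate key.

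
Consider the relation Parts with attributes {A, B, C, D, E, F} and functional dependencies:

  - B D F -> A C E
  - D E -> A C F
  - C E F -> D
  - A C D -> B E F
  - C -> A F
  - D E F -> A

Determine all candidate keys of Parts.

{C, D}⁺: C→AF adds A, F; ACD→BEF adds B, E → {A, B, C, D, E, F}.
{C, E}⁺: C→AF adds A, F; CEF→D adds D; ACD→BEF adds B → {A, B, C, D, E, F}.
{D, E}⁺: DE→ACF adds A, C, F; ACD→BEF adds B → {A, B, C, D, E, F}.
{B, D, F}⁺: BDF→ACE adds A, C, E → {A, B, C, D, E, F}.

{C, D}, {C, E}, {D, E}, {B, D, F}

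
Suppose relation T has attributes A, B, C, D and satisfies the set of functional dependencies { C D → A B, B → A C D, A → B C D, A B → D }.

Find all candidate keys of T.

{A}⁺: A→BCD adds B, C, D → {A, B, C, D}.
{B}⁺: B→ACD adds A, C, D → {A, B, C, D}.
{C, D}⁺: CD→AB adds A, B → {A, B, C, D}.
Any other superkey contains one of these as a subset, so there are no further candidate keys.

A; B; CD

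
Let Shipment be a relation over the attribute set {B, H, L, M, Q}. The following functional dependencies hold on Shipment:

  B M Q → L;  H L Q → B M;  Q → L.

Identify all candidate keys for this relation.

HQ

Attributes H, Q never appear on any right-hand side, so every candidate key must contain {H, Q}.
{H, Q}⁺ = {B, H, L, M, Q}, which is all of the schema, so {H, Q} is the only candidate key.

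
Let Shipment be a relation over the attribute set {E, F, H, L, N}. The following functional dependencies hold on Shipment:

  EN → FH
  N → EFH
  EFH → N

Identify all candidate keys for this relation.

LN; EFHL

Attribute L never appears on the right-hand side of any dependency, so L must belong to every candidate key.
{L}⁺ = {L}, which is not all of the schema, so we must add further attributes.
{L, N}⁺: N→EFH adds E, F, H → {E, F, H, L, N}. Minimal: {N}⁺ = {E, F, H, N}; {L}⁺ = {L} — none reach the full schema.
{E, F, H, L}⁺: EFH→N adds N → {E, F, H, L, N}. Minimal: {F, H, L}⁺ = {F, H, L}; {E, H, L}⁺ = {E, H, L}; {E, F, L}⁺ = {E, F, L}; … — none reach the full schema.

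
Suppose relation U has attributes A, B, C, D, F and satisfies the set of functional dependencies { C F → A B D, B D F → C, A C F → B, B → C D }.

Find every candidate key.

{B, F}, {C, F}

Attribute F never appears on the right-hand side of any dependency, so F must belong to every candidate key.
{F}⁺ = {F}, which is not all of the schema, so we must add further attributes.
{B, F}⁺: B→CD adds C, D; CF→ABD adds A → {A, B, C, D, F}. Minimal: {F}⁺ = {F}; {B}⁺ = {B, C, D} — none reach the full schema.
{C, F}⁺: CF→ABD adds A, B, D → {A, B, C, D, F}. Minimal: {F}⁺ = {F}; {C}⁺ = {C} — none reach the full schema.
Any other superkey contains one of these as a subset, so there are no further candidate keys.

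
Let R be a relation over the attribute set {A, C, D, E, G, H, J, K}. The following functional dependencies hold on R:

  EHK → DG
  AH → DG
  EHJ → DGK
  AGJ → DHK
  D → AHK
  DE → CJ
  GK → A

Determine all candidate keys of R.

Attribute E never appears on the right-hand side of any dependency, so E must belong to every candidate key.
{E}⁺ = {E}, which is not all of the schema, so we must add further attributes.
{D, E}⁺: D→AHK adds A, H, K; DE→CJ adds C, J; EHK→DG adds G → {A, C, D, E, G, H, J, K}. Minimal: {E}⁺ = {E}; {D}⁺ = {A, D, G, H, K} — none reach the full schema.
{A, E, H}⁺: AH→DG adds D, G; D→AHK adds K; DE→CJ adds C, J → {A, C, D, E, G, H, J, K}. Minimal: {E, H}⁺ = {E, H}; {A, H}⁺ = {A, D, G, H, K}; {A, E}⁺ = {A, E} — none reach the full schema.
{E, H, J}⁺: EHJ→DGK adds D, G, K; D→AHK adds A; DE→CJ adds C → {A, C, D, E, G, H, J, K}. Minimal: {H, J}⁺ = {H, J}; {E, J}⁺ = {E, J}; {E, H}⁺ = {E, H} — none reach the full schema.
{E, H, K}⁺: EHK→DG adds D, G; D→AHK adds A; DE→CJ adds C, J → {A, C, D, E, G, H, J, K}. Minimal: {H, K}⁺ = {H, K}; {E, K}⁺ = {E, K}; {E, H}⁺ = {E, H} — none reach the full schema.
{A, E, G, J}⁺: AGJ→DHK adds D, H, K; DE→CJ adds C → {A, C, D, E, G, H, J, K}. Minimal: {E, G, J}⁺ = {E, G, J}; {A, G, J}⁺ = {A, D, G, H, J, K}; {A, E, J}⁺ = {A, E, J}; … — none reach the full schema.
{E, G, J, K}⁺: GK→A adds A; AGJ→DHK adds D, H; DE→CJ adds C → {A, C, D, E, G, H, J, K}. Minimal: {G, J, K}⁺ = {A, D, G, H, J, K}; {E, J, K}⁺ = {E, J, K}; {E, G, K}⁺ = {A, E, G, K}; … — none reach the full schema.

(D, E); (A, E, H); (E, H, J); (E, H, K); (A, E, G, J); (E, G, J, K)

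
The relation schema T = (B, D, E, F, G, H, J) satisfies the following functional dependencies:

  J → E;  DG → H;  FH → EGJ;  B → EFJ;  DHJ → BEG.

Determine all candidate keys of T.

{B, D, G}, {B, D, H}, {D, F, G}, {D, F, H}, {D, G, J}, {D, H, J}

Attribute D never appears on the right-hand side of any dependency, so D must belong to every candidate key.
{D}⁺ = {D}, which is not all of the schema, so we must add further attributes.
{B, D, G}⁺: DG→H adds H; B→EFJ adds E, F, J → {B, D, E, F, G, H, J}.
{B, D, H}⁺: B→EFJ adds E, F, J; DHJ→BEG adds G → {B, D, E, F, G, H, J}.
{D, F, G}⁺: DG→H adds H; FH→EGJ adds E, J; DHJ→BEG adds B → {B, D, E, F, G, H, J}.
{D, F, H}⁺: FH→EGJ adds E, G, J; DHJ→BEG adds B → {B, D, E, F, G, H, J}.
{D, G, J}⁺: J→E adds E; DG→H adds H; DHJ→BEG adds B; B→EFJ adds F → {B, D, E, F, G, H, J}.
{D, H, J}⁺: J→E adds E; DHJ→BEG adds B, G; B→EFJ adds F → {B, D, E, F, G, H, J}.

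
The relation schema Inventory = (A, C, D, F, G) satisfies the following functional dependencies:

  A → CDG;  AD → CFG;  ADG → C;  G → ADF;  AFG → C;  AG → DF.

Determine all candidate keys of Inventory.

{A}⁺: A→CDG adds C, D, G; AD→CFG adds F → {A, C, D, F, G}.
{G}⁺: G→ADF adds A, D, F; AFG→C adds C → {A, C, D, F, G}.

A, G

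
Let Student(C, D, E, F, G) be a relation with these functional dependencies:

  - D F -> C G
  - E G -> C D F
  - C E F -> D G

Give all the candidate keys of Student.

EG, CEF, DEF

Attribute E never appears on the right-hand side of any dependency, so E must belong to every candidate key.
{E}⁺ = {E}, which is not all of the schema, so we must add further attributes.
{E, G}⁺: EG→CDF adds C, D, F → {C, D, E, F, G}. Minimal: {G}⁺ = {G}; {E}⁺ = {E} — none reach the full schema.
{C, E, F}⁺: CEF→DG adds D, G → {C, D, E, F, G}. Minimal: {E, F}⁺ = {E, F}; {C, F}⁺ = {C, F}; {C, E}⁺ = {C, E} — none reach the full schema.
{D, E, F}⁺: DF→CG adds C, G → {C, D, E, F, G}. Minimal: {E, F}⁺ = {E, F}; {D, F}⁺ = {C, D, F, G}; {D, E}⁺ = {D, E} — none reach the full schema.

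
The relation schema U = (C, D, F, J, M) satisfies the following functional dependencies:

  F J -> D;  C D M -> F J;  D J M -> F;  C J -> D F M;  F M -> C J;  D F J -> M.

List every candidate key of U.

{C, J}⁺: CJ→DFM adds D, F, M → {C, D, F, J, M}. Minimal: {J}⁺ = {J}; {C}⁺ = {C} — none reach the full schema.
{F, J}⁺: FJ→D adds D; DFJ→M adds M; FM→CJ adds C → {C, D, F, J, M}. Minimal: {J}⁺ = {J}; {F}⁺ = {F} — none reach the full schema.
{F, M}⁺: FM→CJ adds C, J; FJ→D adds D → {C, D, F, J, M}. Minimal: {M}⁺ = {M}; {F}⁺ = {F} — none reach the full schema.
{C, D, M}⁺: CDM→FJ adds F, J → {C, D, F, J, M}. Minimal: {D, M}⁺ = {D, M}; {C, M}⁺ = {C, M}; {C, D}⁺ = {C, D} — none reach the full schema.
{D, J, M}⁺: DJM→F adds F; FM→CJ adds C → {C, D, F, J, M}. Minimal: {J, M}⁺ = {J, M}; {D, M}⁺ = {D, M}; {D, J}⁺ = {D, J} — none reach the full schema.

(C, J), (F, J), (F, M), (C, D, M), (D, J, M)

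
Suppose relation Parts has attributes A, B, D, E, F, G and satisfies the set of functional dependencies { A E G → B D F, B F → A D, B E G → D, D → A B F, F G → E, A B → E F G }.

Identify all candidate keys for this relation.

{D}, {A, B}, {B, F}, {A, E, G}, {A, F, G}, {B, E, G}

{D}⁺: D→ABF adds A, B, F; AB→EFG adds E, G → {A, B, D, E, F, G}.
{A, B}⁺: AB→EFG adds E, F, G; AEG→BDF adds D → {A, B, D, E, F, G}. Minimal: {B}⁺ = {B}; {A}⁺ = {A} — none reach the full schema.
{B, F}⁺: BF→AD adds A, D; AB→EFG adds E, G → {A, B, D, E, F, G}. Minimal: {F}⁺ = {F}; {B}⁺ = {B} — none reach the full schema.
{A, E, G}⁺: AEG→BDF adds B, D, F → {A, B, D, E, F, G}. Minimal: {E, G}⁺ = {E, G}; {A, G}⁺ = {A, G}; {A, E}⁺ = {A, E} — none reach the full schema.
{A, F, G}⁺: FG→E adds E; AEG→BDF adds B, D → {A, B, D, E, F, G}. Minimal: {F, G}⁺ = {E, F, G}; {A, G}⁺ = {A, G}; {A, F}⁺ = {A, F} — none reach the full schema.
{B, E, G}⁺: BEG→D adds D; D→ABF adds A, F → {A, B, D, E, F, G}. Minimal: {E, G}⁺ = {E, G}; {B, G}⁺ = {B, G}; {B, E}⁺ = {B, E} — none reach the full schema.
Any other superkey contains one of these as a subset, so there are no further candidate keys.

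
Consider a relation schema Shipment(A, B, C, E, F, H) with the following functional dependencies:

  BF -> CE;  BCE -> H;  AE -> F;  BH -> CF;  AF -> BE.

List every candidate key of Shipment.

Attribute A never appears on the right-hand side of any dependency, so A must belong to every candidate key.
{A}⁺ = {A}, which is not all of the schema, so we must add further attributes.
{A, E}⁺: AE→F adds F; AF→BE adds B; BF→CE adds C; BCE→H adds H → {A, B, C, E, F, H}. Minimal: {E}⁺ = {E}; {A}⁺ = {A} — none reach the full schema.
{A, F}⁺: AF→BE adds B, E; BF→CE adds C; BCE→H adds H → {A, B, C, E, F, H}. Minimal: {F}⁺ = {F}; {A}⁺ = {A} — none reach the full schema.
{A, B, H}⁺: BH→CF adds C, F; AF→BE adds E → {A, B, C, E, F, H}. Minimal: {B, H}⁺ = {B, C, E, F, H}; {A, H}⁺ = {A, H}; {A, B}⁺ = {A, B} — none reach the full schema.

(A, E), (A, F), (A, B, H)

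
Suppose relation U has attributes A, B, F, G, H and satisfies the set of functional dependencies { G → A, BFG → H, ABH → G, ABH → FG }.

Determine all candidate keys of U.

{A, B, H}, {B, F, G}, {B, G, H}

Attribute B never appears on the right-hand side of any dependency, so B must belong to every candidate key.
{B}⁺ = {B}, which is not all of the schema, so we must add further attributes.
{A, B, H}⁺: ABH→G adds G; ABH→FG adds F → {A, B, F, G, H}.
{B, F, G}⁺: G→A adds A; BFG→H adds H → {A, B, F, G, H}.
{B, G, H}⁺: G→A adds A; ABH→FG adds F → {A, B, F, G, H}.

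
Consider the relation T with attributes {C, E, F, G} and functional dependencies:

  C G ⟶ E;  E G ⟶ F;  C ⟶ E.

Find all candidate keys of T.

CG

Attributes C, G never appear on any right-hand side, so every candidate key must contain {C, G}.
{C, G}⁺ = {C, E, F, G}, which is all of the schema, so {C, G} is the only candidate key.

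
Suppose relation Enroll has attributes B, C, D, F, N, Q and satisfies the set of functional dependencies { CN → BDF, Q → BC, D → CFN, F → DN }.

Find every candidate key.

Attribute Q never appears on the right-hand side of any dependency, so Q must belong to every candidate key.
{Q}⁺ = {B, C, Q}, which is not all of the schema, so we must add further attributes.
{D, Q}⁺: Q→BC adds B, C; D→CFN adds F, N → {B, C, D, F, N, Q}. Minimal: {Q}⁺ = {B, C, Q}; {D}⁺ = {B, C, D, F, N} — none reach the full schema.
{F, Q}⁺: Q→BC adds B, C; F→DN adds D, N → {B, C, D, F, N, Q}. Minimal: {Q}⁺ = {B, C, Q}; {F}⁺ = {B, C, D, F, N} — none reach the full schema.
{N, Q}⁺: Q→BC adds B, C; CN→BDF adds D, F → {B, C, D, F, N, Q}. Minimal: {Q}⁺ = {B, C, Q}; {N}⁺ = {N} — none reach the full schema.
Any other superkey contains one of these as a subset, so there are no further candidate keys.

{D, Q}, {F, Q}, {N, Q}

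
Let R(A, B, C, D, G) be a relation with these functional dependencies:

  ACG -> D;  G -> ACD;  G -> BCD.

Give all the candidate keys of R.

Attribute G never appears on the right-hand side of any dependency, so G must belong to every candidate key.
{G}⁺ = {A, B, C, D, G}, which is all of the schema, so {G} is the only candidate key.

{G}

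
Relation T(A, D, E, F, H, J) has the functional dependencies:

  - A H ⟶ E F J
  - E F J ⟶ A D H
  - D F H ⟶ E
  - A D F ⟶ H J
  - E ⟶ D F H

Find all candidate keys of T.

{A, E}⁺: E→DFH adds D, F, H; AH→EFJ adds J → {A, D, E, F, H, J}. Minimal: {E}⁺ = {D, E, F, H}; {A}⁺ = {A} — none reach the full schema.
{A, H}⁺: AH→EFJ adds E, F, J; EFJ→ADH adds D → {A, D, E, F, H, J}. Minimal: {H}⁺ = {H}; {A}⁺ = {A} — none reach the full schema.
{E, J}⁺: E→DFH adds D, F, H; EFJ→ADH adds A → {A, D, E, F, H, J}. Minimal: {J}⁺ = {J}; {E}⁺ = {D, E, F, H} — none reach the full schema.
{A, D, F}⁺: ADF→HJ adds H, J; AH→EFJ adds E → {A, D, E, F, H, J}. Minimal: {D, F}⁺ = {D, F}; {A, F}⁺ = {A, F}; {A, D}⁺ = {A, D} — none reach the full schema.
{D, F, H, J}⁺: DFH→E adds E; EFJ→ADH adds A → {A, D, E, F, H, J}. Minimal: {F, H, J}⁺ = {F, H, J}; {D, H, J}⁺ = {D, H, J}; {D, F, J}⁺ = {D, F, J}; … — none reach the full schema.

{A, E}; {A, H}; {E, J}; {A, D, F}; {D, F, H, J}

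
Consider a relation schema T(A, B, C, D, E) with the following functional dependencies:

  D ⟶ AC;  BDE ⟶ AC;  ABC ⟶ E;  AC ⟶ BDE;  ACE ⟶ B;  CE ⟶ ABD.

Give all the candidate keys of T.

(D), (A, C), (C, E)

{D}⁺: D→AC adds A, C; AC→BDE adds B, E → {A, B, C, D, E}.
{A, C}⁺: AC→BDE adds B, D, E → {A, B, C, D, E}. Minimal: {C}⁺ = {C}; {A}⁺ = {A} — none reach the full schema.
{C, E}⁺: CE→ABD adds A, B, D → {A, B, C, D, E}. Minimal: {E}⁺ = {E}; {C}⁺ = {C} — none reach the full schema.
Any other superkey contains one of these as a subset, so there are no further candidate keys.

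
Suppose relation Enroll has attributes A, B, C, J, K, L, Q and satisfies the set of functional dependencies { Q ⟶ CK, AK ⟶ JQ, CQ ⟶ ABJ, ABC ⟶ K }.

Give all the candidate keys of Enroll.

(L, Q); (A, K, L); (A, B, C, L)

Attribute L never appears on the right-hand side of any dependency, so L must belong to every candidate key.
{L}⁺ = {L}, which is not all of the schema, so we must add further attributes.
{L, Q}⁺: Q→CK adds C, K; CQ→ABJ adds A, B, J → {A, B, C, J, K, L, Q}. Minimal: {Q}⁺ = {A, B, C, J, K, Q}; {L}⁺ = {L} — none reach the full schema.
{A, K, L}⁺: AK→JQ adds J, Q; Q→CK adds C; CQ→ABJ adds B → {A, B, C, J, K, L, Q}. Minimal: {K, L}⁺ = {K, L}; {A, L}⁺ = {A, L}; {A, K}⁺ = {A, B, C, J, K, Q} — none reach the full schema.
{A, B, C, L}⁺: ABC→K adds K; AK→JQ adds J, Q → {A, B, C, J, K, L, Q}. Minimal: {B, C, L}⁺ = {B, C, L}; {A, C, L}⁺ = {A, C, L}; {A, B, L}⁺ = {A, B, L}; … — none reach the full schema.
Any other superkey contains one of these as a subset, so there are no further candidate keys.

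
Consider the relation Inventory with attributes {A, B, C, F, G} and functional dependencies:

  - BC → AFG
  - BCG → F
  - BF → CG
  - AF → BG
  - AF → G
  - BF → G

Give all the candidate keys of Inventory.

AF; BC; BF

{A, F}⁺: AF→BG adds B, G; BF→CG adds C → {A, B, C, F, G}. Minimal: {F}⁺ = {F}; {A}⁺ = {A} — none reach the full schema.
{B, C}⁺: BC→AFG adds A, F, G → {A, B, C, F, G}. Minimal: {C}⁺ = {C}; {B}⁺ = {B} — none reach the full schema.
{B, F}⁺: BF→CG adds C, G; BC→AFG adds A → {A, B, C, F, G}. Minimal: {F}⁺ = {F}; {B}⁺ = {B} — none reach the full schema.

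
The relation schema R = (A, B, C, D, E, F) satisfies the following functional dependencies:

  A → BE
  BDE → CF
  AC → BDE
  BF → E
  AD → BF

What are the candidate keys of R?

{A, C}, {A, D}

Attribute A never appears on the right-hand side of any dependency, so A must belong to every candidate key.
{A}⁺ = {A, B, E}, which is not all of the schema, so we must add further attributes.
{A, C}⁺: A→BE adds B, E; AC→BDE adds D; AD→BF adds F → {A, B, C, D, E, F}. Minimal: {C}⁺ = {C}; {A}⁺ = {A, B, E} — none reach the full schema.
{A, D}⁺: A→BE adds B, E; BDE→CF adds C, F → {A, B, C, D, E, F}. Minimal: {D}⁺ = {D}; {A}⁺ = {A, B, E} — none reach the full schema.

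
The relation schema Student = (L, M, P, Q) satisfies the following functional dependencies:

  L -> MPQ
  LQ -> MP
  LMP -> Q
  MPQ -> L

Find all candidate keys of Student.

{L}⁺: L→MPQ adds M, P, Q → {L, M, P, Q}.
{M, P, Q}⁺: MPQ→L adds L → {L, M, P, Q}. Minimal: {P, Q}⁺ = {P, Q}; {M, Q}⁺ = {M, Q}; {M, P}⁺ = {M, P} — none reach the full schema.
Any other superkey contains one of these as a subset, so there are no further candidate keys.

{L}; {M, P, Q}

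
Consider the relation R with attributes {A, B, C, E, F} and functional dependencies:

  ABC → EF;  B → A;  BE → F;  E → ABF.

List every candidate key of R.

{B, C}⁺: B→A adds A; ABC→EF adds E, F → {A, B, C, E, F}. Minimal: {C}⁺ = {C}; {B}⁺ = {A, B} — none reach the full schema.
{C, E}⁺: E→ABF adds A, B, F → {A, B, C, E, F}. Minimal: {E}⁺ = {A, B, E, F}; {C}⁺ = {C} — none reach the full schema.

{B, C}; {C, E}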